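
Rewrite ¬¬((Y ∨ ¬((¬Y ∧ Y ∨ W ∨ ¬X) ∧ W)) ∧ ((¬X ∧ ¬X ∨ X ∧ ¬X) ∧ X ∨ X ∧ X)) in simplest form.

¬¬((Y ∨ ¬((¬Y ∧ Y ∨ W ∨ ¬X) ∧ W)) ∧ ((¬X ∧ ¬X ∨ X ∧ ¬X) ∧ X ∨ X ∧ X))
= ¬¬((Y ∨ ¬((W ∨ ¬X) ∧ W)) ∧ ((¬X ∧ ¬X ∨ X ∧ ¬X) ∧ X ∨ X ∧ X))
= ¬¬((Y ∨ ¬((W ∨ ¬X) ∧ W)) ∧ (¬X ∧ X ∨ X ∧ X))
= ¬¬((Y ∨ ¬((W ∨ ¬X) ∧ W)) ∧ X)
= (Y ∨ ¬((W ∨ ¬X) ∧ W)) ∧ X
= (Y ∨ ¬W) ∧ X

(Y ∨ ¬W) ∧ X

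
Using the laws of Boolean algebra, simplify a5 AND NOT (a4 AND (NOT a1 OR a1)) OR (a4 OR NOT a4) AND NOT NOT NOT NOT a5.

a5

a5 AND NOT (a4 AND (NOT a1 OR a1)) OR (a4 OR NOT a4) AND NOT NOT NOT NOT a5
= a5 AND NOT (a4 AND (NOT a1 OR a1)) OR NOT NOT NOT NOT a5   [complement / identity]
= a5 AND NOT (a4 AND (NOT a1 OR a1)) OR NOT NOT a5   [double negation]
= a5 AND NOT (a4 AND (NOT a1 OR a1)) OR a5   [double negation]
= a5 AND NOT a4 OR a5   [complement / identity]
= a5   [absorption]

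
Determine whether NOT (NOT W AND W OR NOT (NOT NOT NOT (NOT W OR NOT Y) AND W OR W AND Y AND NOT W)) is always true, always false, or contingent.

NOT (NOT W AND W OR NOT (NOT NOT NOT (NOT W OR NOT Y) AND W OR W AND Y AND NOT W))
= NOT (NOT W AND W OR NOT (NOT (NOT W OR NOT Y) AND W OR W AND Y AND NOT W))   (double negation)
= NOT (NOT W AND W OR NOT (W AND Y AND W OR W AND Y AND NOT W))   (De Morgan)
= NOT NOT (W AND Y AND W OR W AND Y AND NOT W)   (complement / identity)
= NOT NOT (W AND Y)   (distribution)
= W AND Y   (double negation)
This depends on W, Y, so it is not a constant.

contingent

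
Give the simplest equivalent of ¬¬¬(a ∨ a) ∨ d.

¬¬¬(a ∨ a) ∨ d
= ¬¬¬a ∨ d   — idempotence
= ¬a ∨ d   — double negation

¬a ∨ d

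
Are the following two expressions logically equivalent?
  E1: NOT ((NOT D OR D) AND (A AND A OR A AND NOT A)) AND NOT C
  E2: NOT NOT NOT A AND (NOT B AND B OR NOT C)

Yes

E1: NOT ((NOT D OR D) AND (A AND A OR A AND NOT A)) AND NOT C
    = NOT ((NOT D OR D) AND A) AND NOT C   [distribution]
    = NOT A AND NOT C   [complement / identity]
E2: NOT NOT NOT A AND (NOT B AND B OR NOT C)
    = NOT A AND (NOT B AND B OR NOT C)   [double negation]
    = NOT A AND NOT C   [complement / identity]
Both reduce to NOT A AND NOT C, so they are equivalent.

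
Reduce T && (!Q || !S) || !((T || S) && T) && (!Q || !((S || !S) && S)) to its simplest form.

!Q || !S

T && (!Q || !S) || !((T || S) && T) && (!Q || !((S || !S) && S))
= T && (!Q || !S) || !((T || S) && T) && (!Q || !S)   [complement / identity]
= T && (!Q || !S) || !T && (!Q || !S)   [absorption]
= !Q || !S   [distribution]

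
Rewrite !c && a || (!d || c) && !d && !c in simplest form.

!c && (a || !d)

!c && a || (!d || c) && !d && !c
= !c && (a || (!d || c) && !d)   [distribution]
= !c && (a || !d)   [absorption]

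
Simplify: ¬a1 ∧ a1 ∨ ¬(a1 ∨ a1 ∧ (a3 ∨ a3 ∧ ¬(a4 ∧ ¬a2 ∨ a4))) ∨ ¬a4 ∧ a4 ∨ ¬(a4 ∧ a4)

¬a1 ∨ ¬a4

¬a1 ∧ a1 ∨ ¬(a1 ∨ a1 ∧ (a3 ∨ a3 ∧ ¬(a4 ∧ ¬a2 ∨ a4))) ∨ ¬a4 ∧ a4 ∨ ¬(a4 ∧ a4)
= ¬(a1 ∨ a1 ∧ (a3 ∨ a3 ∧ ¬(a4 ∧ ¬a2 ∨ a4))) ∨ ¬a4 ∧ a4 ∨ ¬(a4 ∧ a4)   [complement / identity]
= ¬(a1 ∨ a1 ∧ (a3 ∨ a3 ∧ ¬a4)) ∨ ¬a4 ∧ a4 ∨ ¬(a4 ∧ a4)   [absorption]
= ¬(a1 ∨ a1 ∧ a3) ∨ ¬a4 ∧ a4 ∨ ¬(a4 ∧ a4)   [absorption]
= ¬(a1 ∨ a1 ∧ a3) ∨ ¬(a4 ∧ a4)   [complement / identity]
= ¬a1 ∨ ¬(a4 ∧ a4)   [absorption]
= ¬a1 ∨ ¬a4   [idempotence]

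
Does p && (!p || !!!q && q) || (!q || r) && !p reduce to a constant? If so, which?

no

p && (!p || !!!q && q) || (!q || r) && !p
= p && (!p || !q && q) || (!q || r) && !p   (double negation)
= p && !p || (!q || r) && !p   (complement / identity)
= (!q || r) && !p   (complement / identity)
This depends on p, q, r, so it is not a constant.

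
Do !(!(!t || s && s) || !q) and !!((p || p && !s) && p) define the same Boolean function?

E1: !(!(!t || s && s) || !q)
    = (!t || s && s) && q   (De Morgan)
    = (!t || s) && q   (idempotence)
E2: !!((p || p && !s) && p)
    = !!(p && p)   (absorption)
    = !!p   (idempotence)
    = p   (double negation)
These differ: at p=1, q=0, s=0, t=0, E1 = 0 but E2 = 1.

No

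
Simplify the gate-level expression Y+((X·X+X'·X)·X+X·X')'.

Y+((X·X+X'·X)·X+X·X')'
= Y+(X·X+X·X')'   [distribution]
= Y+X'   [distribution]

Y+X'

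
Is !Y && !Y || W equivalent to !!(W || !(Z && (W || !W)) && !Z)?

E1: !Y && !Y || W
    = !Y || W   [idempotence]
E2: !!(W || !(Z && (W || !W)) && !Z)
    = !!(W || !Z && !Z)   [complement / identity]
    = !!(W || !Z)   [idempotence]
    = W || !Z   [double negation]
These differ: at W=0, Y=0, Z=1, E1 = 1 but E2 = 0.

No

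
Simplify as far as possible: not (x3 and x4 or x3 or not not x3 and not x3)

not (x3 and x4 or x3 or not not x3 and not x3)
= not (x3 and x4 or x3 or x3 and not x3)   — double negation
= not (x3 and x4 or x3)   — complement / identity
= not x3   — absorption

not x3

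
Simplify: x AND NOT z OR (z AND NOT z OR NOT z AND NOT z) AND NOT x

x AND NOT z OR (z AND NOT z OR NOT z AND NOT z) AND NOT x
= x AND NOT z OR NOT z AND NOT x
= NOT z

NOT z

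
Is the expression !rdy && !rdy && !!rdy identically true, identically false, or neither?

!rdy && !rdy && !!rdy
= !rdy && !rdy && rdy
= !rdy && rdy
= false

identically false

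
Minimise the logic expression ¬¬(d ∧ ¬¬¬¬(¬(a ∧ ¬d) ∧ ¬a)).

¬¬(d ∧ ¬¬¬¬(¬(a ∧ ¬d) ∧ ¬a))
= ¬¬(d ∧ ¬¬¬(a ∧ ¬d ∨ a))   (De Morgan)
= ¬¬(d ∧ ¬¬¬a)   (absorption)
= ¬¬(d ∧ ¬a)   (double negation)
= d ∧ ¬a   (double negation)

d ∧ ¬a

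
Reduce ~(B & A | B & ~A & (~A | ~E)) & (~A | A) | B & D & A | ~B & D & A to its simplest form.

~(B & A | B & ~A & (~A | ~E)) & (~A | A) | B & D & A | ~B & D & A
= ~(B & A | B & ~A) & (~A | A) | B & D & A | ~B & D & A   — absorption
= ~(B & A | B & ~A) & (~A | A) | D & A   — distribution
= ~B & (~A | A) | D & A   — distribution
= ~B | D & A   — complement / identity

~B | D & A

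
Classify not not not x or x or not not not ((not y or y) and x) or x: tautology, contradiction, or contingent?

not not not x or x or not not not ((not y or y) and x) or x
= not not not x or x or not not not x or x   [complement / identity]
= not not not x or x   [idempotence]
= not x or x   [double negation]
= True   [complement]

tautology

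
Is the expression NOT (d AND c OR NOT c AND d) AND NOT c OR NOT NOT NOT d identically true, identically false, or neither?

neither

NOT (d AND c OR NOT c AND d) AND NOT c OR NOT NOT NOT d
= NOT d AND NOT c OR NOT NOT NOT d   [distribution]
= NOT d AND NOT c OR NOT d   [double negation]
= NOT d   [absorption]
This depends on d, so it is not a constant.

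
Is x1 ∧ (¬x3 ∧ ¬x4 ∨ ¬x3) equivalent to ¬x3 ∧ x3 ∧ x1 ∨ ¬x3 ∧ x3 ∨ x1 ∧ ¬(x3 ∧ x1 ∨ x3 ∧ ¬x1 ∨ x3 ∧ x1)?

Yes

E1: x1 ∧ (¬x3 ∧ ¬x4 ∨ ¬x3)
    = x1 ∧ ¬x3   (absorption)
E2: ¬x3 ∧ x3 ∧ x1 ∨ ¬x3 ∧ x3 ∨ x1 ∧ ¬(x3 ∧ x1 ∨ x3 ∧ ¬x1 ∨ x3 ∧ x1)
    = ¬x3 ∧ x3 ∨ x1 ∧ ¬(x3 ∧ x1 ∨ x3 ∧ ¬x1 ∨ x3 ∧ x1)   (absorption)
    = ¬x3 ∧ x3 ∨ x1 ∧ ¬(x3 ∨ x3 ∧ x1)   (distribution)
    = x1 ∧ ¬(x3 ∨ x3 ∧ x1)   (complement / identity)
    = x1 ∧ ¬x3   (absorption)
Both reduce to x1 ∧ ¬x3, so they are equivalent.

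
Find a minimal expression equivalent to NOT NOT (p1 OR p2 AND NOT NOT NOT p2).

NOT NOT (p1 OR p2 AND NOT NOT NOT p2)
= NOT NOT (p1 OR p2 AND NOT p2)
= p1 OR p2 AND NOT p2
= p1

p1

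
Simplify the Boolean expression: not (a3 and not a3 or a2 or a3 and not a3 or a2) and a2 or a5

not (a3 and not a3 or a2 or a3 and not a3 or a2) and a2 or a5
= not (a3 and not a3 or a2) and a2 or a5   (idempotence)
= not a2 and a2 or a5   (complement / identity)
= a5   (complement / identity)

a5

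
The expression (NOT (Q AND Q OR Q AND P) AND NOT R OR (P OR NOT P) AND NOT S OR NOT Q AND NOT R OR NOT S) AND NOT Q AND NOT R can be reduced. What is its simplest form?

(NOT (Q AND Q OR Q AND P) AND NOT R OR (P OR NOT P) AND NOT S OR NOT Q AND NOT R OR NOT S) AND NOT Q AND NOT R
= (NOT (Q AND (Q OR P)) AND NOT R OR (P OR NOT P) AND NOT S OR NOT Q AND NOT R OR NOT S) AND NOT Q AND NOT R
= (NOT Q AND NOT R OR (P OR NOT P) AND NOT S OR NOT Q AND NOT R OR NOT S) AND NOT Q AND NOT R
= (NOT Q AND NOT R OR NOT S OR NOT Q AND NOT R OR NOT S) AND NOT Q AND NOT R
= (NOT Q AND NOT R OR NOT S) AND NOT Q AND NOT R
= NOT Q AND NOT R

NOT Q AND NOT R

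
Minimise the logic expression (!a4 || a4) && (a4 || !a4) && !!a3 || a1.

a3 || a1

(!a4 || a4) && (a4 || !a4) && !!a3 || a1
= (a4 || !a4) && !!a3 || a1   — complement / identity
= !!a3 || a1   — complement / identity
= a3 || a1   — double negation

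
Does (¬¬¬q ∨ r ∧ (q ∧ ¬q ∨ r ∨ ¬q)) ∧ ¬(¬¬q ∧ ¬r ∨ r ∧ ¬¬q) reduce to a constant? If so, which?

no

(¬¬¬q ∨ r ∧ (q ∧ ¬q ∨ r ∨ ¬q)) ∧ ¬(¬¬q ∧ ¬r ∨ r ∧ ¬¬q)
= (¬¬¬q ∨ r ∧ (r ∨ ¬q)) ∧ ¬(¬¬q ∧ ¬r ∨ r ∧ ¬¬q)   [complement / identity]
= (¬¬¬q ∨ r) ∧ ¬(¬¬q ∧ ¬r ∨ r ∧ ¬¬q)   [absorption]
= (¬¬¬q ∨ r) ∧ ¬((¬r ∨ r) ∧ ¬¬q)   [distribution]
= (¬¬¬q ∨ r) ∧ ¬¬¬q   [complement / identity]
= ¬¬¬q   [absorption]
= ¬q   [double negation]
This depends on q, so it is not a constant.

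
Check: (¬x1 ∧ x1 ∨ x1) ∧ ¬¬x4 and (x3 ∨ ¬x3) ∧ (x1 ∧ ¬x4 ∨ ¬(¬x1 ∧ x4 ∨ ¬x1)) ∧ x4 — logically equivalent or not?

E1: (¬x1 ∧ x1 ∨ x1) ∧ ¬¬x4
    = x1 ∧ ¬¬x4
    = x1 ∧ x4
E2: (x3 ∨ ¬x3) ∧ (x1 ∧ ¬x4 ∨ ¬(¬x1 ∧ x4 ∨ ¬x1)) ∧ x4
    = (x3 ∨ ¬x3) ∧ (x1 ∧ ¬x4 ∨ ¬¬x1) ∧ x4
    = (x1 ∧ ¬x4 ∨ ¬¬x1) ∧ x4
    = (x1 ∧ ¬x4 ∨ x1) ∧ x4
    = x1 ∧ x4
Both reduce to x1 ∧ x4, so they are equivalent.

Yes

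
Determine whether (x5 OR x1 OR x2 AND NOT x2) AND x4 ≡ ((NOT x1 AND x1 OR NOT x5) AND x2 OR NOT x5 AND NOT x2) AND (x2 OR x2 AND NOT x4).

No

E1: (x5 OR x1 OR x2 AND NOT x2) AND x4
    = (x5 OR x1) AND x4
E2: ((NOT x1 AND x1 OR NOT x5) AND x2 OR NOT x5 AND NOT x2) AND (x2 OR x2 AND NOT x4)
    = (NOT x5 AND x2 OR NOT x5 AND NOT x2) AND (x2 OR x2 AND NOT x4)
    = NOT x5 AND (x2 OR x2 AND NOT x4)
    = NOT x5 AND x2
These differ: at x1=1, x2=0, x4=1, x5=1, E1 = 1 but E2 = 0.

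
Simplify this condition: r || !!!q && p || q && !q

r || !!!q && p || q && !q
= r || !q && p || q && !q
= r || !q && p

r || !q && p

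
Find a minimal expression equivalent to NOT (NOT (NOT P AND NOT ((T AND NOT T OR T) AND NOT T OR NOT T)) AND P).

NOT P

NOT (NOT (NOT P AND NOT ((T AND NOT T OR T) AND NOT T OR NOT T)) AND P)
= NOT ((P OR (T AND NOT T OR T) AND NOT T OR NOT T) AND P)
= NOT ((P OR T AND NOT T OR NOT T) AND P)
= NOT ((P OR NOT T) AND P)
= NOT P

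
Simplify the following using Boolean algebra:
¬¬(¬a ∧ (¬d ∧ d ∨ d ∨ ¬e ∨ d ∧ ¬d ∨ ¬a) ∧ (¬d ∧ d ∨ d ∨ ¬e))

¬¬(¬a ∧ (¬d ∧ d ∨ d ∨ ¬e ∨ d ∧ ¬d ∨ ¬a) ∧ (¬d ∧ d ∨ d ∨ ¬e))
= ¬a ∧ (¬d ∧ d ∨ d ∨ ¬e ∨ d ∧ ¬d ∨ ¬a) ∧ (¬d ∧ d ∨ d ∨ ¬e)   [double negation]
= ¬a ∧ (¬d ∧ d ∨ d ∨ ¬e ∨ ¬a) ∧ (¬d ∧ d ∨ d ∨ ¬e)   [complement / identity]
= ¬a ∧ (¬d ∧ d ∨ d ∨ ¬e)   [absorption]
= ¬a ∧ (d ∨ ¬e)   [complement / identity]

¬a ∧ (d ∨ ¬e)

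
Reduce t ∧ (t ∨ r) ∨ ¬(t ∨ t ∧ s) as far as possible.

t ∧ (t ∨ r) ∨ ¬(t ∨ t ∧ s)
= t ∨ ¬(t ∨ t ∧ s)
= t ∨ ¬t
= True

True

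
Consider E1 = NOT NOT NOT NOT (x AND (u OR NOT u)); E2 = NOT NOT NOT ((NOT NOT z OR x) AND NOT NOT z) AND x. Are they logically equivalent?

No

E1: NOT NOT NOT NOT (x AND (u OR NOT u))
    = NOT NOT (x AND (u OR NOT u))
    = x AND (u OR NOT u)
    = x
E2: NOT NOT NOT ((NOT NOT z OR x) AND NOT NOT z) AND x
    = NOT NOT NOT NOT NOT z AND x
    = NOT NOT NOT z AND x
    = NOT z AND x
These differ: at u=0, x=1, z=1, E1 = 1 but E2 = 0.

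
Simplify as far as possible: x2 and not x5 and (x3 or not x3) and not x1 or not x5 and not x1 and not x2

not x5 and not x1

x2 and not x5 and (x3 or not x3) and not x1 or not x5 and not x1 and not x2
= x2 and not x5 and not x1 or not x5 and not x1 and not x2   — complement / identity
= not x5 and not x1   — distribution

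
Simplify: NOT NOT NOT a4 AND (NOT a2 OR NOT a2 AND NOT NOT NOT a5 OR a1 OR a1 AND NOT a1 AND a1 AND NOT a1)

NOT a4 AND (NOT a2 OR a1)

NOT NOT NOT a4 AND (NOT a2 OR NOT a2 AND NOT NOT NOT a5 OR a1 OR a1 AND NOT a1 AND a1 AND NOT a1)
= NOT NOT NOT a4 AND (NOT a2 OR NOT a2 AND NOT NOT NOT a5 OR a1 OR a1 AND NOT a1)   [idempotence]
= NOT NOT NOT a4 AND (NOT a2 OR NOT a2 AND NOT a5 OR a1 OR a1 AND NOT a1)   [double negation]
= NOT NOT NOT a4 AND (NOT a2 OR NOT a2 AND NOT a5 OR a1)   [complement / identity]
= NOT NOT NOT a4 AND (NOT a2 OR a1)   [absorption]
= NOT a4 AND (NOT a2 OR a1)   [double negation]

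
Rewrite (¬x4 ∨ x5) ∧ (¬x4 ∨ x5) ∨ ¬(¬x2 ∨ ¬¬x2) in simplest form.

(¬x4 ∨ x5) ∧ (¬x4 ∨ x5) ∨ ¬(¬x2 ∨ ¬¬x2)
= (¬x4 ∨ x5) ∧ (¬x4 ∨ x5) ∨ x2 ∧ ¬x2
= (¬x4 ∨ x5) ∧ (¬x4 ∨ x5)
= ¬x4 ∨ x5

¬x4 ∨ x5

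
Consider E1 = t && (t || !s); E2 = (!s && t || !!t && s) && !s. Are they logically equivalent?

No

E1: t && (t || !s)
    = t   (absorption)
E2: (!s && t || !!t && s) && !s
    = (!s && t || t && s) && !s   (double negation)
    = t && !s   (distribution)
These differ: at s=1, t=1, E1 = 1 but E2 = 0.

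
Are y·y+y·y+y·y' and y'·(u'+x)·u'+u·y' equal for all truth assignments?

E1: y·y+y·y+y·y'
    = y·y+y·y'   — idempotence
    = y   — distribution
E2: y'·(u'+x)·u'+u·y'
    = y'·u'+u·y'   — absorption
    = y'   — distribution
These differ: at u=0, x=1, y=1, E1 = 1 but E2 = 0.

No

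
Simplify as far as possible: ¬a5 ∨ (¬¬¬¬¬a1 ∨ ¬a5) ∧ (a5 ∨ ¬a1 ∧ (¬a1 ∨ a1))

¬a5 ∨ ¬a1

¬a5 ∨ (¬¬¬¬¬a1 ∨ ¬a5) ∧ (a5 ∨ ¬a1 ∧ (¬a1 ∨ a1))
= ¬a5 ∨ (¬¬¬¬¬a1 ∨ ¬a5) ∧ (a5 ∨ ¬a1)
= ¬a5 ∨ (¬¬¬a1 ∨ ¬a5) ∧ (a5 ∨ ¬a1)
= ¬a5 ∨ (¬a1 ∨ ¬a5) ∧ (a5 ∨ ¬a1)
= ¬a5 ∨ ¬a5 ∧ a5 ∨ ¬a1
= ¬a5 ∨ ¬a1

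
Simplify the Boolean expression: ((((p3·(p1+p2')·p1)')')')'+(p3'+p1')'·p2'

p3·p1

((((p3·(p1+p2')·p1)')')')'+(p3'+p1')'·p2'
= ((p3·(p1+p2')·p1)')'+(p3'+p1')'·p2'   [double negation]
= ((p3·(p1+p2')·p1)')'+p3·p1·p2'   [De Morgan]
= ((p3·p1)')'+p3·p1·p2'   [absorption]
= p3·p1+p3·p1·p2'   [double negation]
= p3·p1   [absorption]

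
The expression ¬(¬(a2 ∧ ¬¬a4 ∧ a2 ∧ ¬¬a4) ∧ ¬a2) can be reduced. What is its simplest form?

¬(¬(a2 ∧ ¬¬a4 ∧ a2 ∧ ¬¬a4) ∧ ¬a2)
= ¬(¬(a2 ∧ ¬¬a4) ∧ ¬a2)   — idempotence
= ¬(¬(a2 ∧ a4) ∧ ¬a2)   — double negation
= a2 ∧ a4 ∨ a2   — De Morgan
= a2   — absorption

a2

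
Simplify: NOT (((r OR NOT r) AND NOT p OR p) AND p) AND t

NOT (((r OR NOT r) AND NOT p OR p) AND p) AND t
= NOT ((NOT p OR p) AND p) AND t
= NOT p AND t

NOT p AND t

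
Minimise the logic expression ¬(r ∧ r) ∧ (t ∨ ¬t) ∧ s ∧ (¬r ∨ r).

¬(r ∧ r) ∧ (t ∨ ¬t) ∧ s ∧ (¬r ∨ r)
= ¬(r ∧ r) ∧ s ∧ (¬r ∨ r)   [complement / identity]
= ¬(r ∧ r) ∧ s   [complement / identity]
= ¬r ∧ s   [idempotence]

¬r ∧ s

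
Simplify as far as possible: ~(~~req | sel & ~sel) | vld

~req | vld

~(~~req | sel & ~sel) | vld
= ~~~req | vld
= ~req | vld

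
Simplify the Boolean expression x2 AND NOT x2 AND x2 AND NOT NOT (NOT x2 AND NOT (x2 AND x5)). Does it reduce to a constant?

x2 AND NOT x2 AND x2 AND NOT NOT (NOT x2 AND NOT (x2 AND x5))
= x2 AND NOT x2 AND x2 AND NOT (x2 OR x2 AND x5)
= x2 AND NOT x2 AND x2 AND NOT x2
= x2 AND NOT x2
= FALSE

FALSE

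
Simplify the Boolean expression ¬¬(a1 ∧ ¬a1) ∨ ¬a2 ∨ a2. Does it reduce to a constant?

¬¬(a1 ∧ ¬a1) ∨ ¬a2 ∨ a2
= a1 ∧ ¬a1 ∨ ¬a2 ∨ a2   (double negation)
= ¬a2 ∨ a2   (complement / identity)
= True   (complement)

True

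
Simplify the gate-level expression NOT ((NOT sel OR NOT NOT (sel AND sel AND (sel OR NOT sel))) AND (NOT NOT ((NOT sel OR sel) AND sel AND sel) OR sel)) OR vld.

NOT ((NOT sel OR NOT NOT (sel AND sel AND (sel OR NOT sel))) AND (NOT NOT ((NOT sel OR sel) AND sel AND sel) OR sel)) OR vld
= NOT ((NOT sel OR NOT NOT (sel AND sel AND (sel OR NOT sel))) AND (NOT NOT (sel AND sel) OR sel)) OR vld   (complement / identity)
= NOT ((NOT sel OR NOT NOT (sel AND sel)) AND (NOT NOT (sel AND sel) OR sel)) OR vld   (complement / identity)
= NOT (NOT sel AND sel OR NOT NOT (sel AND sel)) OR vld   (distribution)
= NOT (NOT sel AND sel OR sel AND sel) OR vld   (double negation)
= NOT sel OR vld   (distribution)

NOT sel OR vld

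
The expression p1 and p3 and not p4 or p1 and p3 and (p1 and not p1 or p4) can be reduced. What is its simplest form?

p1 and p3

p1 and p3 and not p4 or p1 and p3 and (p1 and not p1 or p4)
= p1 and p3 and not p4 or p1 and p3 and p4   [complement / identity]
= p1 and p3   [distribution]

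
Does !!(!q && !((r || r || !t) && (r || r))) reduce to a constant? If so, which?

!!(!q && !((r || r || !t) && (r || r)))
= !!(!q && !(r || r))   [absorption]
= !!(!q && !r)   [idempotence]
= !q && !r   [double negation]
This depends on q, r, so it is not a constant.

no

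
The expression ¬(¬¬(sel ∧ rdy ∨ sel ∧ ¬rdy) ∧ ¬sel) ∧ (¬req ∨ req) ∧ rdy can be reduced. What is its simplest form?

rdy

¬(¬¬(sel ∧ rdy ∨ sel ∧ ¬rdy) ∧ ¬sel) ∧ (¬req ∨ req) ∧ rdy
= (¬(sel ∧ rdy ∨ sel ∧ ¬rdy) ∨ sel) ∧ (¬req ∨ req) ∧ rdy   — De Morgan
= (¬sel ∨ sel) ∧ (¬req ∨ req) ∧ rdy   — distribution
= (¬req ∨ req) ∧ rdy   — complement / identity
= rdy   — complement / identity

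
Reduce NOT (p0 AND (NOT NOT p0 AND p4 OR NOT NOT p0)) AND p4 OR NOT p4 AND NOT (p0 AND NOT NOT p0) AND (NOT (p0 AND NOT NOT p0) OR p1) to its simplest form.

NOT p0

NOT (p0 AND (NOT NOT p0 AND p4 OR NOT NOT p0)) AND p4 OR NOT p4 AND NOT (p0 AND NOT NOT p0) AND (NOT (p0 AND NOT NOT p0) OR p1)
= NOT (p0 AND NOT NOT p0) AND p4 OR NOT p4 AND NOT (p0 AND NOT NOT p0) AND (NOT (p0 AND NOT NOT p0) OR p1)   — absorption
= NOT (p0 AND NOT NOT p0) AND p4 OR NOT p4 AND NOT (p0 AND NOT NOT p0)   — absorption
= NOT (p0 AND NOT NOT p0)   — distribution
= NOT (p0 AND p0)   — double negation
= NOT p0   — idempotence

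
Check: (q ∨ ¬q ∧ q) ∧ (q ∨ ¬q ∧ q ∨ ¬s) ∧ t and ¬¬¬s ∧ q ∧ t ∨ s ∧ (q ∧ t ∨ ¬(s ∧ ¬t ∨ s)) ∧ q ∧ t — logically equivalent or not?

Yes

E1: (q ∨ ¬q ∧ q) ∧ (q ∨ ¬q ∧ q ∨ ¬s) ∧ t
    = (q ∨ ¬q ∧ q) ∧ t
    = q ∧ t
E2: ¬¬¬s ∧ q ∧ t ∨ s ∧ (q ∧ t ∨ ¬(s ∧ ¬t ∨ s)) ∧ q ∧ t
    = ¬¬¬s ∧ q ∧ t ∨ s ∧ (q ∧ t ∨ ¬s) ∧ q ∧ t
    = ¬s ∧ q ∧ t ∨ s ∧ (q ∧ t ∨ ¬s) ∧ q ∧ t
    = ¬s ∧ q ∧ t ∨ s ∧ q ∧ t
    = q ∧ t
Both reduce to q ∧ t, so they are equivalent.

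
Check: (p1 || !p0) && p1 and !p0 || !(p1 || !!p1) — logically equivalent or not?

No

E1: (p1 || !p0) && p1
    = p1
E2: !p0 || !(p1 || !!p1)
    = !p0 || !(p1 || p1)
    = !p0 || !p1
These differ: at p0=1, p1=0, E1 = 0 but E2 = 1.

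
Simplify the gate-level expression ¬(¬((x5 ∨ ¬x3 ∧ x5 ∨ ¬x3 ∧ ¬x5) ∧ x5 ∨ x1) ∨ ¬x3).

¬(¬((x5 ∨ ¬x3 ∧ x5 ∨ ¬x3 ∧ ¬x5) ∧ x5 ∨ x1) ∨ ¬x3)
= ¬(¬((x5 ∨ ¬x3) ∧ x5 ∨ x1) ∨ ¬x3)   [distribution]
= ¬(¬(x5 ∨ x1) ∨ ¬x3)   [absorption]
= (x5 ∨ x1) ∧ x3   [De Morgan]

(x5 ∨ x1) ∧ x3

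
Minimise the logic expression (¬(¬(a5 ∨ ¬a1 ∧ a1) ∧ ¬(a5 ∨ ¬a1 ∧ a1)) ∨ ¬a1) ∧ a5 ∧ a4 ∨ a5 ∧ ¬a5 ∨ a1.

(¬(¬(a5 ∨ ¬a1 ∧ a1) ∧ ¬(a5 ∨ ¬a1 ∧ a1)) ∨ ¬a1) ∧ a5 ∧ a4 ∨ a5 ∧ ¬a5 ∨ a1
= (¬¬(a5 ∨ ¬a1 ∧ a1) ∨ ¬a1) ∧ a5 ∧ a4 ∨ a5 ∧ ¬a5 ∨ a1   (idempotence)
= (¬¬a5 ∨ ¬a1) ∧ a5 ∧ a4 ∨ a5 ∧ ¬a5 ∨ a1   (complement / identity)
= (¬¬a5 ∨ ¬a1) ∧ a5 ∧ a4 ∨ a1   (complement / identity)
= (a5 ∨ ¬a1) ∧ a5 ∧ a4 ∨ a1   (double negation)
= a5 ∧ a4 ∨ a1   (absorption)

a5 ∧ a4 ∨ a1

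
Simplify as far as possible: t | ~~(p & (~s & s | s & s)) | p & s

t | p & s

t | ~~(p & (~s & s | s & s)) | p & s
= t | ~~(p & s) | p & s   (distribution)
= t | p & s | p & s   (double negation)
= t | p & s   (idempotence)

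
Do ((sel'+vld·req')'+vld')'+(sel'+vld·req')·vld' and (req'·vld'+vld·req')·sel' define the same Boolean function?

No

E1: ((sel'+vld·req')'+vld')'+(sel'+vld·req')·vld'
    = (sel'+vld·req')·vld+(sel'+vld·req')·vld'   [De Morgan]
    = sel'+vld·req'   [distribution]
E2: (req'·vld'+vld·req')·sel'
    = req'·sel'   [distribution]
These differ: at req=1, sel=0, vld=1, E1 = 1 but E2 = 0.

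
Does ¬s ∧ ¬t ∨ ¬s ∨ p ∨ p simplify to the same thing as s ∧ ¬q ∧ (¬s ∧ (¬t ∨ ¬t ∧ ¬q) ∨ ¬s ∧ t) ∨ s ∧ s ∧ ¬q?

E1: ¬s ∧ ¬t ∨ ¬s ∨ p ∨ p
    = ¬s ∨ p ∨ p
    = ¬s ∨ p
E2: s ∧ ¬q ∧ (¬s ∧ (¬t ∨ ¬t ∧ ¬q) ∨ ¬s ∧ t) ∨ s ∧ s ∧ ¬q
    = s ∧ ¬q ∧ (¬s ∧ ¬t ∨ ¬s ∧ t) ∨ s ∧ s ∧ ¬q
    = s ∧ ¬q ∧ ¬s ∨ s ∧ s ∧ ¬q
    = s ∧ ¬q
These differ: at p=1, q=0, s=0, t=0, E1 = 1 but E2 = 0.

No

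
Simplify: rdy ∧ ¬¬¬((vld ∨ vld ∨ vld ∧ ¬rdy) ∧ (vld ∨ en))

rdy ∧ ¬vld

rdy ∧ ¬¬¬((vld ∨ vld ∨ vld ∧ ¬rdy) ∧ (vld ∨ en))
= rdy ∧ ¬¬¬((vld ∨ vld) ∧ (vld ∨ en))   (absorption)
= rdy ∧ ¬¬¬(vld ∧ en ∨ vld)   (distribution)
= rdy ∧ ¬(vld ∧ en ∨ vld)   (double negation)
= rdy ∧ ¬vld   (absorption)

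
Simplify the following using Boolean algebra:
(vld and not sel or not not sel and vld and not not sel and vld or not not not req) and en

(vld and not sel or not not sel and vld and not not sel and vld or not not not req) and en
= (vld and not sel or not not sel and vld and not not sel and vld or not req) and en   (double negation)
= (vld and not sel or not not sel and vld or not req) and en   (idempotence)
= (vld and not sel or sel and vld or not req) and en   (double negation)
= (vld or not req) and en   (distribution)

(vld or not req) and en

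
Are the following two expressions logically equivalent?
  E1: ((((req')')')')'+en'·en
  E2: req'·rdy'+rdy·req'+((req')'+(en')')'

E1: ((((req')')')')'+en'·en
    = ((req')')'+en'·en
    = req'+en'·en
    = req'
E2: req'·rdy'+rdy·req'+((req')'+(en')')'
    = req'+((req')'+(en')')'
    = req'+req'·en'
    = req'
Both reduce to req', so they are equivalent.

Yes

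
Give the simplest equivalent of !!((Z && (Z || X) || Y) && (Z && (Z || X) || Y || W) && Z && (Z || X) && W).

Z && W

!!((Z && (Z || X) || Y) && (Z && (Z || X) || Y || W) && Z && (Z || X) && W)
= !!((Z && (Z || X) || Y) && Z && (Z || X) && W)   [absorption]
= !!(Z && (Z || X) && W)   [absorption]
= !!(Z && W)   [absorption]
= Z && W   [double negation]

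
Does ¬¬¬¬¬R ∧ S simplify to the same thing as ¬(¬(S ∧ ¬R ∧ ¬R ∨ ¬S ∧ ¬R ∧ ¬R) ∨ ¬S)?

Yes

E1: ¬¬¬¬¬R ∧ S
    = ¬¬¬R ∧ S   (double negation)
    = ¬R ∧ S   (double negation)
E2: ¬(¬(S ∧ ¬R ∧ ¬R ∨ ¬S ∧ ¬R ∧ ¬R) ∨ ¬S)
    = ¬(¬(¬R ∧ ¬R) ∨ ¬S)   (distribution)
    = ¬R ∧ ¬R ∧ S   (De Morgan)
    = ¬R ∧ S   (idempotence)
Both reduce to ¬R ∧ S, so they are equivalent.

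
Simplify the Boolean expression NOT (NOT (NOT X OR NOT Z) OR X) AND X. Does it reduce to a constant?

FALSE

NOT (NOT (NOT X OR NOT Z) OR X) AND X
= NOT (X AND Z OR X) AND X   (De Morgan)
= NOT X AND X   (absorption)
= FALSE   (complement)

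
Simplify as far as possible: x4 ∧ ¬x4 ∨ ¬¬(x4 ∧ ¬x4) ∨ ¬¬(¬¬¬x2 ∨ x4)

x4 ∧ ¬x4 ∨ ¬¬(x4 ∧ ¬x4) ∨ ¬¬(¬¬¬x2 ∨ x4)
= x4 ∧ ¬x4 ∨ ¬¬(x4 ∧ ¬x4) ∨ ¬¬¬x2 ∨ x4   (double negation)
= x4 ∧ ¬x4 ∨ ¬¬(x4 ∧ ¬x4) ∨ ¬x2 ∨ x4   (double negation)
= x4 ∧ ¬x4 ∨ x4 ∧ ¬x4 ∨ ¬x2 ∨ x4   (double negation)
= x4 ∧ ¬x4 ∨ ¬x2 ∨ x4   (complement / identity)
= ¬x2 ∨ x4   (complement / identity)

¬x2 ∨ x4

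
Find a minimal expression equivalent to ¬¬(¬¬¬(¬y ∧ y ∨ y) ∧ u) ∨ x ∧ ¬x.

¬y ∧ u

¬¬(¬¬¬(¬y ∧ y ∨ y) ∧ u) ∨ x ∧ ¬x
= ¬¬(¬¬¬y ∧ u) ∨ x ∧ ¬x   — complement / identity
= ¬¬(¬y ∧ u) ∨ x ∧ ¬x   — double negation
= ¬¬(¬y ∧ u)   — complement / identity
= ¬y ∧ u   — double negation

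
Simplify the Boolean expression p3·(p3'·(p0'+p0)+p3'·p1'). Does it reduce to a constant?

0

p3·(p3'·(p0'+p0)+p3'·p1')
= p3·(p3'+p3'·p1')   [complement / identity]
= p3·p3'   [absorption]
= 0   [complement]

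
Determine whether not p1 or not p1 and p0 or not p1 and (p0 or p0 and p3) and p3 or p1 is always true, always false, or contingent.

not p1 or not p1 and p0 or not p1 and (p0 or p0 and p3) and p3 or p1
= not p1 or not p1 and p0 or not p1 and p0 and p3 or p1
= not p1 or not p1 and p0 or p1
= not p1 or p1
= True

always true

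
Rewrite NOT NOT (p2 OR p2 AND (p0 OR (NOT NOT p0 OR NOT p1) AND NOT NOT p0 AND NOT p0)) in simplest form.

NOT NOT (p2 OR p2 AND (p0 OR (NOT NOT p0 OR NOT p1) AND NOT NOT p0 AND NOT p0))
= NOT NOT (p2 OR p2 AND (p0 OR NOT NOT p0 AND NOT p0))   — absorption
= p2 OR p2 AND (p0 OR NOT NOT p0 AND NOT p0)   — double negation
= p2 OR p2 AND (p0 OR p0 AND NOT p0)   — double negation
= p2 OR p2 AND p0   — complement / identity
= p2   — absorption

p2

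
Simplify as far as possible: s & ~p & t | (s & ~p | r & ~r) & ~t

s & ~p

s & ~p & t | (s & ~p | r & ~r) & ~t
= s & ~p & t | s & ~p & ~t   — complement / identity
= s & ~p   — distribution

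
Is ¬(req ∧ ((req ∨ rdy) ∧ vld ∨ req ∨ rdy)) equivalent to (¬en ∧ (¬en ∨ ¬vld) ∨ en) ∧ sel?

No

E1: ¬(req ∧ ((req ∨ rdy) ∧ vld ∨ req ∨ rdy))
    = ¬(req ∧ (req ∨ rdy))   [absorption]
    = ¬req   [absorption]
E2: (¬en ∧ (¬en ∨ ¬vld) ∨ en) ∧ sel
    = (¬en ∨ en) ∧ sel   [absorption]
    = sel   [complement / identity]
These differ: at en=1, rdy=0, req=0, sel=0, vld=0, E1 = 1 but E2 = 0.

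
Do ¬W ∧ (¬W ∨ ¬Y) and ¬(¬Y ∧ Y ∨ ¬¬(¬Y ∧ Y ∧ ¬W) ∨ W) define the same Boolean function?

Yes

E1: ¬W ∧ (¬W ∨ ¬Y)
    = ¬W   (absorption)
E2: ¬(¬Y ∧ Y ∨ ¬¬(¬Y ∧ Y ∧ ¬W) ∨ W)
    = ¬(¬Y ∧ Y ∨ ¬Y ∧ Y ∧ ¬W ∨ W)   (double negation)
    = ¬(¬Y ∧ Y ∨ W)   (absorption)
    = ¬W   (complement / identity)
Both reduce to ¬W, so they are equivalent.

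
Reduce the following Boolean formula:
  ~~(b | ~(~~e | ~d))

b | ~e & d

~~(b | ~(~~e | ~d))
= ~~(b | ~e & d)   (De Morgan)
= b | ~e & d   (double negation)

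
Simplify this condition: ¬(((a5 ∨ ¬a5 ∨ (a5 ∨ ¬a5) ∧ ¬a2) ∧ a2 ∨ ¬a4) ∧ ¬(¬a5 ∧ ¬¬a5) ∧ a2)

¬(((a5 ∨ ¬a5 ∨ (a5 ∨ ¬a5) ∧ ¬a2) ∧ a2 ∨ ¬a4) ∧ ¬(¬a5 ∧ ¬¬a5) ∧ a2)
= ¬(((a5 ∨ ¬a5 ∨ (a5 ∨ ¬a5) ∧ ¬a2) ∧ a2 ∨ ¬a4) ∧ (a5 ∨ ¬a5) ∧ a2)   [De Morgan]
= ¬(((a5 ∨ ¬a5) ∧ a2 ∨ ¬a4) ∧ (a5 ∨ ¬a5) ∧ a2)   [absorption]
= ¬((a5 ∨ ¬a5) ∧ a2)   [absorption]
= ¬a2   [complement / identity]

¬a2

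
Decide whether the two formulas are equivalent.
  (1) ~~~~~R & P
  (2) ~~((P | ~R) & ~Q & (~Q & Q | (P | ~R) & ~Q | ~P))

No

E1: ~~~~~R & P
    = ~~~R & P
    = ~R & P
E2: ~~((P | ~R) & ~Q & (~Q & Q | (P | ~R) & ~Q | ~P))
    = ~~((P | ~R) & ~Q & ((P | ~R) & ~Q | ~P))
    = ~~((P | ~R) & ~Q)
    = (P | ~R) & ~Q
These differ: at P=0, Q=0, R=0, E1 = 0 but E2 = 1.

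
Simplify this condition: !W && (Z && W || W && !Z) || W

W

!W && (Z && W || W && !Z) || W
= !W && W || W   [distribution]
= W   [complement / identity]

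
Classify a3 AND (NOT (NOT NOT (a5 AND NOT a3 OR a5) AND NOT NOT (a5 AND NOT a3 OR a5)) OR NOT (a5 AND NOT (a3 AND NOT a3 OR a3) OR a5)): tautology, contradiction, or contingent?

a3 AND (NOT (NOT NOT (a5 AND NOT a3 OR a5) AND NOT NOT (a5 AND NOT a3 OR a5)) OR NOT (a5 AND NOT (a3 AND NOT a3 OR a3) OR a5))
= a3 AND (NOT NOT NOT (a5 AND NOT a3 OR a5) OR NOT (a5 AND NOT (a3 AND NOT a3 OR a3) OR a5))   — idempotence
= a3 AND (NOT (a5 AND NOT a3 OR a5) OR NOT (a5 AND NOT (a3 AND NOT a3 OR a3) OR a5))   — double negation
= a3 AND (NOT (a5 AND NOT a3 OR a5) OR NOT (a5 AND NOT a3 OR a5))   — complement / identity
= a3 AND NOT (a5 AND NOT a3 OR a5)   — idempotence
= a3 AND NOT a5   — absorption
This depends on a3, a5, so it is not a constant.

contingent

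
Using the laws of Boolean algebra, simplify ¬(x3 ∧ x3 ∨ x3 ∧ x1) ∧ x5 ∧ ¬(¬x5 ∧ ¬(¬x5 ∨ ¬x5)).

¬x3 ∧ x5

¬(x3 ∧ x3 ∨ x3 ∧ x1) ∧ x5 ∧ ¬(¬x5 ∧ ¬(¬x5 ∨ ¬x5))
= ¬(x3 ∧ x3 ∨ x3 ∧ x1) ∧ x5 ∧ ¬(¬x5 ∧ ¬¬x5)   (idempotence)
= ¬(x3 ∧ (x3 ∨ x1)) ∧ x5 ∧ ¬(¬x5 ∧ ¬¬x5)   (distribution)
= ¬(x3 ∧ (x3 ∨ x1)) ∧ x5 ∧ (x5 ∨ ¬x5)   (De Morgan)
= ¬x3 ∧ x5 ∧ (x5 ∨ ¬x5)   (absorption)
= ¬x3 ∧ x5   (complement / identity)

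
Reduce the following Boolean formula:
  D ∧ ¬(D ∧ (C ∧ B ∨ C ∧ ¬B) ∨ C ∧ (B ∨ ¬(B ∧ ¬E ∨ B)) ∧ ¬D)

D ∧ ¬(D ∧ (C ∧ B ∨ C ∧ ¬B) ∨ C ∧ (B ∨ ¬(B ∧ ¬E ∨ B)) ∧ ¬D)
= D ∧ ¬(D ∧ C ∧ (B ∨ ¬B) ∨ C ∧ (B ∨ ¬(B ∧ ¬E ∨ B)) ∧ ¬D)   — distribution
= D ∧ ¬(D ∧ C ∧ (B ∨ ¬B) ∨ C ∧ (B ∨ ¬B) ∧ ¬D)   — absorption
= D ∧ ¬(C ∧ (B ∨ ¬B))   — distribution
= D ∧ ¬C   — complement / identity

D ∧ ¬C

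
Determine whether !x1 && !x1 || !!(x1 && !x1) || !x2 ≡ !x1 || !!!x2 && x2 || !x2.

Yes

E1: !x1 && !x1 || !!(x1 && !x1) || !x2
    = !x1 && !x1 || x1 && !x1 || !x2
    = !x1 || !x2
E2: !x1 || !!!x2 && x2 || !x2
    = !x1 || !x2 && x2 || !x2
    = !x1 || !x2
Both reduce to !x1 || !x2, so they are equivalent.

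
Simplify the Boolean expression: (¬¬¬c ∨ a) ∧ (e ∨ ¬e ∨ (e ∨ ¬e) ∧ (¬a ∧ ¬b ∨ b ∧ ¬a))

(¬¬¬c ∨ a) ∧ (e ∨ ¬e ∨ (e ∨ ¬e) ∧ (¬a ∧ ¬b ∨ b ∧ ¬a))
= (¬¬¬c ∨ a) ∧ (e ∨ ¬e ∨ (e ∨ ¬e) ∧ ¬a)   (distribution)
= (¬¬¬c ∨ a) ∧ (e ∨ ¬e)   (absorption)
= ¬¬¬c ∨ a   (complement / identity)
= ¬c ∨ a   (double negation)

¬c ∨ a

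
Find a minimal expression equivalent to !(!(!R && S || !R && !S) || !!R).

!R

!(!(!R && S || !R && !S) || !!R)
= !(!!R || !!R)
= !R && !R
= !R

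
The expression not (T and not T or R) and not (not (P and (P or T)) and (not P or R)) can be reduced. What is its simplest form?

not R and P

not (T and not T or R) and not (not (P and (P or T)) and (not P or R))
= not (T and not T or R) and not (not P and (not P or R))   [absorption]
= not (T and not T or R) and not not P   [absorption]
= not R and not not P   [complement / identity]
= not R and P   [double negation]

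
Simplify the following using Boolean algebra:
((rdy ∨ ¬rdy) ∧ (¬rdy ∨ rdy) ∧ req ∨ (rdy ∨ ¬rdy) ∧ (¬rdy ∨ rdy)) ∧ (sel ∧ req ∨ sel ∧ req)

((rdy ∨ ¬rdy) ∧ (¬rdy ∨ rdy) ∧ req ∨ (rdy ∨ ¬rdy) ∧ (¬rdy ∨ rdy)) ∧ (sel ∧ req ∨ sel ∧ req)
= (rdy ∨ ¬rdy) ∧ (¬rdy ∨ rdy) ∧ (sel ∧ req ∨ sel ∧ req)   (absorption)
= (¬rdy ∨ rdy) ∧ (sel ∧ req ∨ sel ∧ req)   (complement / identity)
= sel ∧ req ∨ sel ∧ req   (complement / identity)
= sel ∧ req   (idempotence)

sel ∧ req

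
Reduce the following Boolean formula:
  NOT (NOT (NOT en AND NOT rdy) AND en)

NOT en

NOT (NOT (NOT en AND NOT rdy) AND en)
= NOT ((en OR rdy) AND en)   [De Morgan]
= NOT en   [absorption]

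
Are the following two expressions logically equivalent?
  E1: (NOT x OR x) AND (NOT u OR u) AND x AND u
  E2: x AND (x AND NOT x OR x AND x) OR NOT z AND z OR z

E1: (NOT x OR x) AND (NOT u OR u) AND x AND u
    = (NOT u OR u) AND x AND u   (complement / identity)
    = x AND u   (complement / identity)
E2: x AND (x AND NOT x OR x AND x) OR NOT z AND z OR z
    = x AND (x AND NOT x OR x AND x) OR z   (complement / identity)
    = x AND x OR z   (distribution)
    = x OR z   (idempotence)
These differ: at u=0, x=0, z=1, E1 = 0 but E2 = 1.

No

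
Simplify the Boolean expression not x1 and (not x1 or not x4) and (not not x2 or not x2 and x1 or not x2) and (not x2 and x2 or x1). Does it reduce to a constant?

False

not x1 and (not x1 or not x4) and (not not x2 or not x2 and x1 or not x2) and (not x2 and x2 or x1)
= not x1 and (not x1 or not x4) and (x2 or not x2 and x1 or not x2) and (not x2 and x2 or x1)   — double negation
= not x1 and (not x1 or not x4) and (x2 or not x2) and (not x2 and x2 or x1)   — absorption
= not x1 and (not x1 or not x4) and (x2 or not x2) and x1   — complement / identity
= not x1 and (not x1 or not x4) and x1   — complement / identity
= not x1 and x1   — absorption
= False   — complement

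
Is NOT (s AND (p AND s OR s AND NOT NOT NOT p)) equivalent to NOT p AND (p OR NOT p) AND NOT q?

No

E1: NOT (s AND (p AND s OR s AND NOT NOT NOT p))
    = NOT (s AND (p AND s OR s AND NOT p))   [double negation]
    = NOT (s AND s)   [distribution]
    = NOT s   [idempotence]
E2: NOT p AND (p OR NOT p) AND NOT q
    = NOT p AND NOT q   [complement / identity]
These differ: at p=0, q=1, s=0, E1 = 1 but E2 = 0.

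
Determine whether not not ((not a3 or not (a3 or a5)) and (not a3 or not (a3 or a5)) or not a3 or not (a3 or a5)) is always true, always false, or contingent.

not not ((not a3 or not (a3 or a5)) and (not a3 or not (a3 or a5)) or not a3 or not (a3 or a5))
= not not (not a3 or not (a3 or a5) or not a3 or not (a3 or a5))
= not not (not a3 or not (a3 or a5))
= not (a3 and (a3 or a5))
= not a3
This depends on a3, so it is not a constant.

contingent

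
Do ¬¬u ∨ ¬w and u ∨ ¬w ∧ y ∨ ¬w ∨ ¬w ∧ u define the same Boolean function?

Yes

E1: ¬¬u ∨ ¬w
    = u ∨ ¬w   — double negation
E2: u ∨ ¬w ∧ y ∨ ¬w ∨ ¬w ∧ u
    = u ∨ ¬w ∨ ¬w ∧ u   — absorption
    = u ∨ ¬w   — absorption
Both reduce to u ∨ ¬w, so they are equivalent.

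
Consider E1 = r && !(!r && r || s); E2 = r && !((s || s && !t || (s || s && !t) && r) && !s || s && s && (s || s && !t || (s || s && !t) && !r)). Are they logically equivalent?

Yes

E1: r && !(!r && r || s)
    = r && !s
E2: r && !((s || s && !t || (s || s && !t) && r) && !s || s && s && (s || s && !t || (s || s && !t) && !r))
    = r && !((s || s && !t || (s || s && !t) && r) && !s || s && (s || s && !t || (s || s && !t) && !r))
    = r && !((s || s && !t || (s || s && !t) && r) && !s || s && (s || s && !t))
    = r && !((s || s && !t) && !s || s && (s || s && !t))
    = r && !(s || s && !t)
    = r && !s
Both reduce to r && !s, so they are equivalent.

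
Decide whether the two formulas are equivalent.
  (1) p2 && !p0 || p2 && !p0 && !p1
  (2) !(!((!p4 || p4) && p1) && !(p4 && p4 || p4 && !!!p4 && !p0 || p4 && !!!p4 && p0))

No

E1: p2 && !p0 || p2 && !p0 && !p1
    = p2 && !p0   [absorption]
E2: !(!((!p4 || p4) && p1) && !(p4 && p4 || p4 && !!!p4 && !p0 || p4 && !!!p4 && p0))
    = !(!p1 && !(p4 && p4 || p4 && !!!p4 && !p0 || p4 && !!!p4 && p0))   [complement / identity]
    = !(!p1 && !(p4 && p4 || p4 && !!!p4))   [distribution]
    = !(!p1 && !(p4 && p4 || p4 && !p4))   [double negation]
    = p1 || p4 && p4 || p4 && !p4   [De Morgan]
    = p1 || p4   [distribution]
These differ: at p0=1, p1=1, p2=1, p4=1, E1 = 0 but E2 = 1.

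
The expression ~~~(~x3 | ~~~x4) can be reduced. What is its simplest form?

~~~(~x3 | ~~~x4)
= ~~~(~x3 | ~x4)   (double negation)
= ~(~x3 | ~x4)   (double negation)
= x3 & x4   (De Morgan)

x3 & x4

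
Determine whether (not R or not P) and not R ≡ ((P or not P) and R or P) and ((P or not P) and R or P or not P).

E1: (not R or not P) and not R
    = not R
E2: ((P or not P) and R or P) and ((P or not P) and R or P or not P)
    = (P or not P) and R or P
    = R or P
These differ: at P=0, R=1, E1 = 0 but E2 = 1.

No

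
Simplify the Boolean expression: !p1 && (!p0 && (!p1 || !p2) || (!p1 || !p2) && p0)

!p1 && (!p0 && (!p1 || !p2) || (!p1 || !p2) && p0)
= !p1 && (!p1 || !p2)
= !p1

!p1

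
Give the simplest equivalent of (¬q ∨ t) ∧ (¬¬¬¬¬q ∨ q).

(¬q ∨ t) ∧ (¬¬¬¬¬q ∨ q)
= (¬q ∨ t) ∧ (¬¬¬q ∨ q)   — double negation
= (¬q ∨ t) ∧ (¬q ∨ q)   — double negation
= ¬q ∨ t   — complement / identity

¬q ∨ t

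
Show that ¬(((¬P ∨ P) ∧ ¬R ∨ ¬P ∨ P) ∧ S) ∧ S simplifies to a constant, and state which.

¬(((¬P ∨ P) ∧ ¬R ∨ ¬P ∨ P) ∧ S) ∧ S
= ¬((¬P ∨ P) ∧ S) ∧ S   [absorption]
= ¬S ∧ S   [complement / identity]
= False   [complement]

False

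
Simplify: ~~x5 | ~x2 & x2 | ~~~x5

~~x5 | ~x2 & x2 | ~~~x5
= ~~x5 | ~x2 & x2 | ~x5   [double negation]
= ~~x5 | ~x5   [complement / identity]
= x5 | ~x5   [double negation]
= 1   [complement]

1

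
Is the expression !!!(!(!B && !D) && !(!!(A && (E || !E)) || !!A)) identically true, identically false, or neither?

!!!(!(!B && !D) && !(!!(A && (E || !E)) || !!A))
= !!!(!(!B && !D) && !(A && (E || !E)) && !A)   [De Morgan]
= !(!(!B && !D) && !(A && (E || !E)) && !A)   [double negation]
= !(!(!B && !D) && !A && !A)   [complement / identity]
= !(!(!B && !D) && !A)   [idempotence]
= !B && !D || A   [De Morgan]
This depends on A, B, D, so it is not a constant.

neither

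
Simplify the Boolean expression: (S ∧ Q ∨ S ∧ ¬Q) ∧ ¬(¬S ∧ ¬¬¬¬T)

S

(S ∧ Q ∨ S ∧ ¬Q) ∧ ¬(¬S ∧ ¬¬¬¬T)
= (S ∧ Q ∨ S ∧ ¬Q) ∧ ¬(¬S ∧ ¬¬T)   [double negation]
= (S ∧ Q ∨ S ∧ ¬Q) ∧ (S ∨ ¬T)   [De Morgan]
= S ∧ (S ∨ ¬T)   [distribution]
= S   [absorption]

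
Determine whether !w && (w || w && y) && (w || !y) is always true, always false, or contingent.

!w && (w || w && y) && (w || !y)
= !w && w && (w || !y)
= !w && w
= false

always false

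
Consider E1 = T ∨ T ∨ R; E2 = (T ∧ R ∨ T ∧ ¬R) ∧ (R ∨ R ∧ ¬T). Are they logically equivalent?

No

E1: T ∨ T ∨ R
    = T ∨ R   — idempotence
E2: (T ∧ R ∨ T ∧ ¬R) ∧ (R ∨ R ∧ ¬T)
    = (T ∧ R ∨ T ∧ ¬R) ∧ R   — absorption
    = T ∧ R   — distribution
These differ: at R=1, T=0, E1 = 1 but E2 = 0.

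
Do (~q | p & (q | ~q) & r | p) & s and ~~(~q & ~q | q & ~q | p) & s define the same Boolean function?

Yes

E1: (~q | p & (q | ~q) & r | p) & s
    = (~q | p & r | p) & s   — complement / identity
    = (~q | p) & s   — absorption
E2: ~~(~q & ~q | q & ~q | p) & s
    = (~q & ~q | q & ~q | p) & s   — double negation
    = (~q | p) & s   — distribution
Both reduce to (~q | p) & s, so they are equivalent.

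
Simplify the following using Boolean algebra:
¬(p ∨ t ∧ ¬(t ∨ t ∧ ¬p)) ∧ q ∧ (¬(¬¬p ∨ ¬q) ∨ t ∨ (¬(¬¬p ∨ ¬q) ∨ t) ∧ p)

¬(p ∨ t ∧ ¬(t ∨ t ∧ ¬p)) ∧ q ∧ (¬(¬¬p ∨ ¬q) ∨ t ∨ (¬(¬¬p ∨ ¬q) ∨ t) ∧ p)
= ¬(p ∨ t ∧ ¬t) ∧ q ∧ (¬(¬¬p ∨ ¬q) ∨ t ∨ (¬(¬¬p ∨ ¬q) ∨ t) ∧ p)   (absorption)
= ¬(p ∨ t ∧ ¬t) ∧ q ∧ (¬(¬¬p ∨ ¬q) ∨ t)   (absorption)
= ¬p ∧ q ∧ (¬(¬¬p ∨ ¬q) ∨ t)   (complement / identity)
= ¬p ∧ q ∧ (¬p ∧ q ∨ t)   (De Morgan)
= ¬p ∧ q   (absorption)

¬p ∧ q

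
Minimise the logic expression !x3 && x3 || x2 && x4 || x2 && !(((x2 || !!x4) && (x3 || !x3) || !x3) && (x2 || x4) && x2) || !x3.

!x3 && x3 || x2 && x4 || x2 && !(((x2 || !!x4) && (x3 || !x3) || !x3) && (x2 || x4) && x2) || !x3
= !x3 && x3 || x2 && x4 || x2 && !((x2 || !!x4 || !x3) && (x2 || x4) && x2) || !x3   [complement / identity]
= !x3 && x3 || x2 && x4 || x2 && !((x2 || x4 || !x3) && (x2 || x4) && x2) || !x3   [double negation]
= !x3 && x3 || x2 && x4 || x2 && !((x2 || x4) && x2) || !x3   [absorption]
= !x3 && x3 || x2 && x4 || x2 && !x2 || !x3   [absorption]
= !x3 && x3 || x2 && x4 || !x3   [complement / identity]
= x2 && x4 || !x3   [complement / identity]

x2 && x4 || !x3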